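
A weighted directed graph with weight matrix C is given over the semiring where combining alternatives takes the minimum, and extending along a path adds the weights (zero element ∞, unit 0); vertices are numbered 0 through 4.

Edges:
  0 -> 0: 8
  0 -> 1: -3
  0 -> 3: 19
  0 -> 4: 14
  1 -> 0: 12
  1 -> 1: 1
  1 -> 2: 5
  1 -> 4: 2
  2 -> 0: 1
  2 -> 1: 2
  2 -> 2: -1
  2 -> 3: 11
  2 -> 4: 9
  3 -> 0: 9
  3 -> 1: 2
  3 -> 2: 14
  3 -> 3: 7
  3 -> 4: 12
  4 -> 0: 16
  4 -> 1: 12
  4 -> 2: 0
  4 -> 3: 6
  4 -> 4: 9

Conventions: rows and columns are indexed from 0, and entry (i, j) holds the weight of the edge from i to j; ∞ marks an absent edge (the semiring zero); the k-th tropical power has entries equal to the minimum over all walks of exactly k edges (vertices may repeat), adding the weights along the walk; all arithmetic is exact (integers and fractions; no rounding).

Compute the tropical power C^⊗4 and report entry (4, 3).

C^⊗2:
  [9, -2, 2, 20, -1]
  [6, 2, 2, 8, 3]
  [0, -2, -2, 10, 4]
  [14, 3, 7, 14, 4]
  [1, 2, -1, 11, 9]
C^⊗3:
  [3, -1, -1, 5, 0]
  [3, 3, 1, 9, 4]
  [-1, -3, -3, 9, 0]
  [8, 4, 4, 10, 5]
  [0, -2, -2, 10, 4]
C^⊗4:
  [0, 0, -2, 6, 1]
  [2, 0, 0, 10, 5]
  [-2, -4, -4, 6, -1]
  [5, 5, 3, 11, 6]
  [-1, -3, -3, 9, 0]
Key observation: the optimum is the walk 4->2->2->2->3, with weight 0 + (-1) + (-1) + 11 = 9.
Optimal value attained by: walk 4->2->2->2->3.
Answer: (C^⊗4)[4][3] = 9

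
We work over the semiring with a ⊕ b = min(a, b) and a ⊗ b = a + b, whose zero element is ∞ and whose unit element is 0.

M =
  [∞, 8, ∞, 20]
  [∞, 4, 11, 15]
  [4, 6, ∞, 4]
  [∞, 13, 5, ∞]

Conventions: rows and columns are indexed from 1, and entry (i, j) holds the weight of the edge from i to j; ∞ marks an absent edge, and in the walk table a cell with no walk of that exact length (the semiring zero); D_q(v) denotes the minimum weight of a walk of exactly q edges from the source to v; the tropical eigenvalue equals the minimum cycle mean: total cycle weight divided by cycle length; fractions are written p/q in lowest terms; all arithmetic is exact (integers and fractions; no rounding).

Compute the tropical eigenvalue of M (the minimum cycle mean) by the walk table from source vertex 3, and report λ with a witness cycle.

q=0: [∞, ∞, 0, ∞]
q=1: [4, 6, ∞, 4]
q=2: [∞, 10, 9, 21]
q=3: [13, 14, 21, 13]
q=4: [25, 18, 18, 25]
Optimal cycle mean attained by: cycle 2->2, total 4, length 1.
Answer: λ = 4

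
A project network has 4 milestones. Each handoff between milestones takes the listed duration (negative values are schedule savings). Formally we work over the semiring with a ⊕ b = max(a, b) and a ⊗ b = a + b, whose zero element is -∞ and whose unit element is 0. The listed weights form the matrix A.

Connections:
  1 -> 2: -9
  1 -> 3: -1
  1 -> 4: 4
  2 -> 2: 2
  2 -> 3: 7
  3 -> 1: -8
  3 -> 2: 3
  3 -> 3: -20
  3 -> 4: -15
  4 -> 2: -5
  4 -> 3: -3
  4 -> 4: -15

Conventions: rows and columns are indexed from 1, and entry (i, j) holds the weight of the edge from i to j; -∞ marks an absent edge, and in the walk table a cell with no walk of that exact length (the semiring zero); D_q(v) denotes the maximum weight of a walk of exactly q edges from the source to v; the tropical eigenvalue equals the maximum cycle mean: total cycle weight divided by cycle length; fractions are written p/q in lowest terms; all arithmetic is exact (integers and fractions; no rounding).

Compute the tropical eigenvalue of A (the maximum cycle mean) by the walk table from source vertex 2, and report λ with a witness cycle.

q=0: [-∞, 0, -∞, -∞]
q=1: [-∞, 2, 7, -∞]
q=2: [-1, 10, 9, -8]
q=3: [1, 12, 17, 3]
q=4: [9, 20, 19, 5]
Optimal cycle mean attained by: cycle 2->3->2, total 7 + 3, length 2.
Answer: λ = 5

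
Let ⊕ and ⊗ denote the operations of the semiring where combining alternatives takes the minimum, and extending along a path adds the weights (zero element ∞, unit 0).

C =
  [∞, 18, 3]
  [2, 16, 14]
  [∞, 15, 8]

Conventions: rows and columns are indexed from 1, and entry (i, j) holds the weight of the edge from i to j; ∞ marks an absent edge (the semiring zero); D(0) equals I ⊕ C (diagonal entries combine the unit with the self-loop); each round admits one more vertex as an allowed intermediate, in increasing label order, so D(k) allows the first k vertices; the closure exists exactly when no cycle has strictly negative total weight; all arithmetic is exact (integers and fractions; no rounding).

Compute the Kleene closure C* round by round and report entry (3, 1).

D(0):
  [0, 18, 3]
  [2, 0, 14]
  [∞, 15, 0]
D(1):
  [0, 18, 3]
  [2, 0, 5]
  [∞, 15, 0]
D(2):
  [0, 18, 3]
  [2, 0, 5]
  [17, 15, 0]
D(3):
  [0, 18, 3]
  [2, 0, 5]
  [17, 15, 0]
Answer: C*[3][1] = 17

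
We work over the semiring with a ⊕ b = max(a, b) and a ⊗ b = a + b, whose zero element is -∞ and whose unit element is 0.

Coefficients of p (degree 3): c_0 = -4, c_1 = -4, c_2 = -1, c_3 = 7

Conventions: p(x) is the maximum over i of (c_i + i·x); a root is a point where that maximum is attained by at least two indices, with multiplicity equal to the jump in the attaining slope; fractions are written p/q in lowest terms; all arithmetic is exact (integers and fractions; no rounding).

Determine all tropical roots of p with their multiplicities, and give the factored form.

hull edge (i=0, c=-4) to (i=3, c=7): slope 11/3, span 3
Factored form: p(x) = 7 ⊗ (x ⊕ (-11/3)) ⊗ (x ⊕ (-11/3)) ⊗ (x ⊕ (-11/3))
Answer: roots = -11/3 (mult 3)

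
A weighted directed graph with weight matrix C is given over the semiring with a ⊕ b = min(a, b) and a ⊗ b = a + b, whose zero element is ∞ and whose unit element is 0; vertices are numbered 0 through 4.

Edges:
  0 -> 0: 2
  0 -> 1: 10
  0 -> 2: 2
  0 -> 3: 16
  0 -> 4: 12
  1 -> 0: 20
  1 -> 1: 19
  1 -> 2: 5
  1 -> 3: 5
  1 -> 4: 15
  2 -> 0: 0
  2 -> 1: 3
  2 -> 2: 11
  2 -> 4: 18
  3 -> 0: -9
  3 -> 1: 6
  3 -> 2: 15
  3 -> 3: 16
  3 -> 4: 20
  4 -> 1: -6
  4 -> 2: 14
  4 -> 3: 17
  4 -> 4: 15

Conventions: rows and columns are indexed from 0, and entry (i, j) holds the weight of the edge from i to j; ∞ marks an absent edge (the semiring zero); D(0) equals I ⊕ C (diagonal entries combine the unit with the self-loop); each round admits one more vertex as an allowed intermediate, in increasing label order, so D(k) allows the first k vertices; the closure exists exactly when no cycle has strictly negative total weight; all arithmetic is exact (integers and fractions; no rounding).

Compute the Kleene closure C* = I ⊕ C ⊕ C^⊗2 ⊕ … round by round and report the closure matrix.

D(0):
  [0, 10, 2, 16, 12]
  [20, 0, 5, 5, 15]
  [0, 3, 0, ∞, 18]
  [-9, 6, 15, 0, 20]
  [∞, -6, 14, 17, 0]
D(1):
  [0, 10, 2, 16, 12]
  [20, 0, 5, 5, 15]
  [0, 3, 0, 16, 12]
  [-9, 1, -7, 0, 3]
  [∞, -6, 14, 17, 0]
D(2):
  [0, 10, 2, 15, 12]
  [20, 0, 5, 5, 15]
  [0, 3, 0, 8, 12]
  [-9, 1, -7, 0, 3]
  [14, -6, -1, -1, 0]
D(3):
  [0, 5, 2, 10, 12]
  [5, 0, 5, 5, 15]
  [0, 3, 0, 8, 12]
  [-9, -4, -7, 0, 3]
  [-1, -6, -1, -1, 0]
D(4):
  [0, 5, 2, 10, 12]
  [-4, 0, -2, 5, 8]
  [-1, 3, 0, 8, 11]
  [-9, -4, -7, 0, 3]
  [-10, -6, -8, -1, 0]
D(5):
  [0, 5, 2, 10, 12]
  [-4, 0, -2, 5, 8]
  [-1, 3, 0, 8, 11]
  [-9, -4, -7, 0, 3]
  [-10, -6, -8, -1, 0]
Answer: C* = [[0, 5, 2, 10, 12], [-4, 0, -2, 5, 8], [-1, 3, 0, 8, 11], [-9, -4, -7, 0, 3], [-10, -6, -8, -1, 0]]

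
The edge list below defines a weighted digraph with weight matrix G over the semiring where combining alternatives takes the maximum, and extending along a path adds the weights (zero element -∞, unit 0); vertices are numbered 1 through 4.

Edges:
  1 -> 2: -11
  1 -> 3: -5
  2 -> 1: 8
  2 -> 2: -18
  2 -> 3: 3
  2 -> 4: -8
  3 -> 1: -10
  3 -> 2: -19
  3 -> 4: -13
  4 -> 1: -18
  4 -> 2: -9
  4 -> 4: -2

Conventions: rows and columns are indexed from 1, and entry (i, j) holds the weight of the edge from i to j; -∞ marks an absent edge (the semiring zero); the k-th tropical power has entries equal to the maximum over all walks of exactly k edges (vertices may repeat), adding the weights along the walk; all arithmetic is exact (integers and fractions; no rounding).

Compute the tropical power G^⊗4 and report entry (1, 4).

G^⊗2:
  [-3, -24, -8, -18]
  [-7, -3, 3, -10]
  [-11, -21, -15, -15]
  [-1, -11, -6, -4]
G^⊗3:
  [-16, -14, -8, -20]
  [5, -16, 0, -10]
  [-13, -22, -16, -17]
  [-3, -12, -6, -6]
G^⊗4:
  [-6, -27, -11, -21]
  [-8, -6, 0, -12]
  [-14, -24, -18, -19]
  [-4, -14, -8, -8]
Key observation: the optimum is the walk 1->2->1->3->4, with weight (-11) + 8 + (-5) + (-13) = -21.
Optimal value attained by: walk 1->2->1->3->4.
Answer: (G^⊗4)[1][4] = -21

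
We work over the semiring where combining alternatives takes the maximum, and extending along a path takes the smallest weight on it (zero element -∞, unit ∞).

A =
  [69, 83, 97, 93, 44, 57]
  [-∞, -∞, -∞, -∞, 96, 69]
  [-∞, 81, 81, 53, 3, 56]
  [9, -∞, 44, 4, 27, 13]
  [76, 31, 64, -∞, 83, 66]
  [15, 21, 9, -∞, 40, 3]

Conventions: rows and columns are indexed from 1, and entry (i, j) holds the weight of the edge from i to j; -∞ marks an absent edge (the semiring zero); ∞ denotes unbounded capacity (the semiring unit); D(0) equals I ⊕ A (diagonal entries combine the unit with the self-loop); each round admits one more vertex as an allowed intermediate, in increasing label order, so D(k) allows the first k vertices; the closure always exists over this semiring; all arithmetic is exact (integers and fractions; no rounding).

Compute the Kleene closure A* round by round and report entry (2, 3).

D(0):
  [∞, 83, 97, 93, 44, 57]
  [-∞, ∞, -∞, -∞, 96, 69]
  [-∞, 81, ∞, 53, 3, 56]
  [9, -∞, 44, ∞, 27, 13]
  [76, 31, 64, -∞, ∞, 66]
  [15, 21, 9, -∞, 40, ∞]
D(1):
  [∞, 83, 97, 93, 44, 57]
  [-∞, ∞, -∞, -∞, 96, 69]
  [-∞, 81, ∞, 53, 3, 56]
  [9, 9, 44, ∞, 27, 13]
  [76, 76, 76, 76, ∞, 66]
  [15, 21, 15, 15, 40, ∞]
D(2):
  [∞, 83, 97, 93, 83, 69]
  [-∞, ∞, -∞, -∞, 96, 69]
  [-∞, 81, ∞, 53, 81, 69]
  [9, 9, 44, ∞, 27, 13]
  [76, 76, 76, 76, ∞, 69]
  [15, 21, 15, 15, 40, ∞]
D(3):
  [∞, 83, 97, 93, 83, 69]
  [-∞, ∞, -∞, -∞, 96, 69]
  [-∞, 81, ∞, 53, 81, 69]
  [9, 44, 44, ∞, 44, 44]
  [76, 76, 76, 76, ∞, 69]
  [15, 21, 15, 15, 40, ∞]
D(4):
  [∞, 83, 97, 93, 83, 69]
  [-∞, ∞, -∞, -∞, 96, 69]
  [9, 81, ∞, 53, 81, 69]
  [9, 44, 44, ∞, 44, 44]
  [76, 76, 76, 76, ∞, 69]
  [15, 21, 15, 15, 40, ∞]
D(5):
  [∞, 83, 97, 93, 83, 69]
  [76, ∞, 76, 76, 96, 69]
  [76, 81, ∞, 76, 81, 69]
  [44, 44, 44, ∞, 44, 44]
  [76, 76, 76, 76, ∞, 69]
  [40, 40, 40, 40, 40, ∞]
D(6):
  [∞, 83, 97, 93, 83, 69]
  [76, ∞, 76, 76, 96, 69]
  [76, 81, ∞, 76, 81, 69]
  [44, 44, 44, ∞, 44, 44]
  [76, 76, 76, 76, ∞, 69]
  [40, 40, 40, 40, 40, ∞]
Answer: A*[2][3] = 76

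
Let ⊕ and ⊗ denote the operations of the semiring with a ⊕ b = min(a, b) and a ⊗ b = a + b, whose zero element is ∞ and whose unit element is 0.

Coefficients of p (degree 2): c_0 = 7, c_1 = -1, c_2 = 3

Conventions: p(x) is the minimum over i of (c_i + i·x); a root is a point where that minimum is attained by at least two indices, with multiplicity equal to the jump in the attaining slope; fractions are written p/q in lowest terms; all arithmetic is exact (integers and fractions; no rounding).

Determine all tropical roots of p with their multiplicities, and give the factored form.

hull edge (i=0, c=7) to (i=1, c=-1): slope -8, span 1
hull edge (i=1, c=-1) to (i=2, c=3): slope 4, span 1
Factored form: p(x) = 3 ⊗ (x ⊕ (-4)) ⊗ (x ⊕ 8)
Answer: roots = -4 (mult 1), 8 (mult 1)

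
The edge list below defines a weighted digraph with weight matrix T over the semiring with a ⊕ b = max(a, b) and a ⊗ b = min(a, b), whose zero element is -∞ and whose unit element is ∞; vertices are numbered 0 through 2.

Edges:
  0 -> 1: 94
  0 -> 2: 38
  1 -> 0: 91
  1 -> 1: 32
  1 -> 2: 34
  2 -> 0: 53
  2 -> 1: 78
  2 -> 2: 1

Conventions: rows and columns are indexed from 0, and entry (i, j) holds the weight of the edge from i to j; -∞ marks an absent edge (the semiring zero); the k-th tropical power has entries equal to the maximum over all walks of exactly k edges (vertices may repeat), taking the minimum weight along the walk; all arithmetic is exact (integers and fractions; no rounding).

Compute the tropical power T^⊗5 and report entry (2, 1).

T^⊗2:
  [91, 38, 34]
  [34, 91, 38]
  [78, 53, 38]
T^⊗3:
  [38, 91, 38]
  [91, 38, 34]
  [53, 78, 38]
T^⊗4:
  [91, 38, 38]
  [38, 91, 38]
  [78, 53, 38]
T^⊗5:
  [38, 91, 38]
  [91, 38, 38]
  [53, 78, 38]
Key observation: the optimum is the walk 2->1->0->1->0->1, with weight 78 min 91 min 94 min 91 min 94 = 78.
Optimal value attained by: walk 2->1->0->1->0->1.
Answer: (T^⊗5)[2][1] = 78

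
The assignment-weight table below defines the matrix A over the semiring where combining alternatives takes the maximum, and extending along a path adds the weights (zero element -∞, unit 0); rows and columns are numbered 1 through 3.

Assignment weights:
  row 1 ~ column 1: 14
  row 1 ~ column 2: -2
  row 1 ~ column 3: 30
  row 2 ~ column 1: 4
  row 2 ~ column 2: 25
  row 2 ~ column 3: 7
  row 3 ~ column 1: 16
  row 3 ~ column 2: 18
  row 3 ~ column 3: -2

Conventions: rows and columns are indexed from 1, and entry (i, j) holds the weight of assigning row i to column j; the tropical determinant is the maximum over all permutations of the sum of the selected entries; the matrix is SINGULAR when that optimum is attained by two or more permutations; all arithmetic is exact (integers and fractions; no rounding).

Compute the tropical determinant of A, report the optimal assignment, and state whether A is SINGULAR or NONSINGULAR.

σ = (1, 2, 3): 14 + 25 + (-2) = 37
σ = (1, 3, 2): 14 + 7 + 18 = 39
σ = (2, 1, 3): (-2) + 4 + (-2) = 0
σ = (2, 3, 1): (-2) + 7 + 16 = 21
σ = (3, 1, 2): 30 + 4 + 18 = 52
σ = (3, 2, 1): 30 + 25 + 16 = 71
Optimal value attained by: σ = (3, 2, 1).
Answer: det⊕(A) = 71; verdict: NONSINGULAR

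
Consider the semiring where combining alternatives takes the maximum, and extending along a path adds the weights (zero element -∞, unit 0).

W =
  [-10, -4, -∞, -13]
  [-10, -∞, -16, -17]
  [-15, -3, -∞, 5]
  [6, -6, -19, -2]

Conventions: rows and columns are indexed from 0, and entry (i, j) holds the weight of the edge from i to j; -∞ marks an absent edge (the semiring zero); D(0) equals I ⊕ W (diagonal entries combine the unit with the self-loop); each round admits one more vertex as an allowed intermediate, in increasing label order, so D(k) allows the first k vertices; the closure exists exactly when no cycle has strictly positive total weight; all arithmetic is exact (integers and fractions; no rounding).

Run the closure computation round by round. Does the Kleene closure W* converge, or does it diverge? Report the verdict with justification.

D(0):
  [0, -4, -∞, -13]
  [-10, 0, -16, -17]
  [-15, -3, 0, 5]
  [6, -6, -19, 0]
D(1):
  [0, -4, -∞, -13]
  [-10, 0, -16, -17]
  [-15, -3, 0, 5]
  [6, 2, -19, 0]
D(2):
  [0, -4, -20, -13]
  [-10, 0, -16, -17]
  [-13, -3, 0, 5]
  [6, 2, -14, 0]
D(3):
  [0, -4, -20, -13]
  [-10, 0, -16, -11]
  [-13, -3, 0, 5]
  [6, 2, -14, 0]
D(4):
  [0, -4, -20, -13]
  [-5, 0, -16, -11]
  [11, 7, 0, 5]
  [6, 2, -14, 0]
Key observation: every diagonal entry stays at the unit through all rounds, so no improving cycle exists.
Answer: CONVERGES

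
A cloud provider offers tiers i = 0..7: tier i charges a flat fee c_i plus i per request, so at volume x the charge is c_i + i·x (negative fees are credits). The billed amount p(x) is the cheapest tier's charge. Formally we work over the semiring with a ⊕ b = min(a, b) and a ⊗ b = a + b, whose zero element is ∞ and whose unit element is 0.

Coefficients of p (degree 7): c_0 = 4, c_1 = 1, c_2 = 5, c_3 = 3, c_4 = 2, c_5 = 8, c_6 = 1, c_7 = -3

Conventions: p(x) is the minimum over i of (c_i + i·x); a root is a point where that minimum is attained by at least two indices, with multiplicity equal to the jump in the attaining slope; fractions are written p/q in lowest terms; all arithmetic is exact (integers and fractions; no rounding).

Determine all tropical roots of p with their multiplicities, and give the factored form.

hull edge (i=0, c=4) to (i=1, c=1): slope -3, span 1
hull edge (i=1, c=1) to (i=7, c=-3): slope -2/3, span 6
Factored form: p(x) = -3 ⊗ (x ⊕ 2/3) ⊗ (x ⊕ 2/3) ⊗ (x ⊕ 2/3) ⊗ (x ⊕ 2/3) ⊗ (x ⊕ 2/3) ⊗ (x ⊕ 2/3) ⊗ (x ⊕ 3)
Answer: roots = 2/3 (mult 6), 3 (mult 1)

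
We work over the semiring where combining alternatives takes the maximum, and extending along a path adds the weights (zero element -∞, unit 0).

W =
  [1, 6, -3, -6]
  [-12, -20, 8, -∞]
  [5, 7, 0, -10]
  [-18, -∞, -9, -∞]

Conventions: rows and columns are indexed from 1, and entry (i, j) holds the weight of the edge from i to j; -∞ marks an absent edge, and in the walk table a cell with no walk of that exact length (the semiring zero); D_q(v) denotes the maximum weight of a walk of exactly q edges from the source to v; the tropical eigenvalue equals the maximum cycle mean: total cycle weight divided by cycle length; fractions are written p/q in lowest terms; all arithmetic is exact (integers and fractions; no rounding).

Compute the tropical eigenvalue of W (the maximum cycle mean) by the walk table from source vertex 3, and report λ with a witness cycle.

q=0: [-∞, -∞, 0, -∞]
q=1: [5, 7, 0, -10]
q=2: [6, 11, 15, -1]
q=3: [20, 22, 19, 5]
q=4: [24, 26, 30, 14]
Optimal cycle mean attained by: cycle 2->3->2, total 8 + 7, length 2.
Answer: λ = 15/2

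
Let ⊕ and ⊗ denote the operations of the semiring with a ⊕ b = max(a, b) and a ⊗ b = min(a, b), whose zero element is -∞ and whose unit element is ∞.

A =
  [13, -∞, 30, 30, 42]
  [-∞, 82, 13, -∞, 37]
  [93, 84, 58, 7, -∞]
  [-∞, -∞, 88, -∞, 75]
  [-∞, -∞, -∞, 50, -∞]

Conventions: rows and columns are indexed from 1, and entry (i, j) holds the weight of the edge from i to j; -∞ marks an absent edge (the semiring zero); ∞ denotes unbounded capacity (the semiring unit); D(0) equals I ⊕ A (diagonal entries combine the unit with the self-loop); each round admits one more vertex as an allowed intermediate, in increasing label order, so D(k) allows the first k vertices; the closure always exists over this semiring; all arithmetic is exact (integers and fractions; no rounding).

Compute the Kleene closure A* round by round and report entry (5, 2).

D(0):
  [∞, -∞, 30, 30, 42]
  [-∞, ∞, 13, -∞, 37]
  [93, 84, ∞, 7, -∞]
  [-∞, -∞, 88, ∞, 75]
  [-∞, -∞, -∞, 50, ∞]
D(1):
  [∞, -∞, 30, 30, 42]
  [-∞, ∞, 13, -∞, 37]
  [93, 84, ∞, 30, 42]
  [-∞, -∞, 88, ∞, 75]
  [-∞, -∞, -∞, 50, ∞]
D(2):
  [∞, -∞, 30, 30, 42]
  [-∞, ∞, 13, -∞, 37]
  [93, 84, ∞, 30, 42]
  [-∞, -∞, 88, ∞, 75]
  [-∞, -∞, -∞, 50, ∞]
D(3):
  [∞, 30, 30, 30, 42]
  [13, ∞, 13, 13, 37]
  [93, 84, ∞, 30, 42]
  [88, 84, 88, ∞, 75]
  [-∞, -∞, -∞, 50, ∞]
D(4):
  [∞, 30, 30, 30, 42]
  [13, ∞, 13, 13, 37]
  [93, 84, ∞, 30, 42]
  [88, 84, 88, ∞, 75]
  [50, 50, 50, 50, ∞]
D(5):
  [∞, 42, 42, 42, 42]
  [37, ∞, 37, 37, 37]
  [93, 84, ∞, 42, 42]
  [88, 84, 88, ∞, 75]
  [50, 50, 50, 50, ∞]
Answer: A*[5][2] = 50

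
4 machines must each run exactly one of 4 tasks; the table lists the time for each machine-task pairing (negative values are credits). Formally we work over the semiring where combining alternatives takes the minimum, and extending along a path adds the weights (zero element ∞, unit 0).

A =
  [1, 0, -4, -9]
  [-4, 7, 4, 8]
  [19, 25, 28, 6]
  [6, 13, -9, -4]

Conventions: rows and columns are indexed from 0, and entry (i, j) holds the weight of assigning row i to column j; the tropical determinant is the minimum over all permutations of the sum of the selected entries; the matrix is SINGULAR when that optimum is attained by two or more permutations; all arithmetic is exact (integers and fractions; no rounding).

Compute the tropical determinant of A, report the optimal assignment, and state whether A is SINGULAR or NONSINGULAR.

σ = (0, 1, 2, 3): 1 + 7 + 28 + (-4) = 32
σ = (0, 1, 3, 2): 1 + 7 + 6 + (-9) = 5
σ = (0, 2, 1, 3): 1 + 4 + 25 + (-4) = 26
σ = (0, 2, 3, 1): 1 + 4 + 6 + 13 = 24
σ = (0, 3, 1, 2): 1 + 8 + 25 + (-9) = 25
σ = (0, 3, 2, 1): 1 + 8 + 28 + 13 = 50
σ = (1, 0, 2, 3): 0 + (-4) + 28 + (-4) = 20
σ = (1, 0, 3, 2): 0 + (-4) + 6 + (-9) = -7
σ = (1, 2, 0, 3): 0 + 4 + 19 + (-4) = 19
σ = (1, 2, 3, 0): 0 + 4 + 6 + 6 = 16
σ = (1, 3, 0, 2): 0 + 8 + 19 + (-9) = 18
σ = (1, 3, 2, 0): 0 + 8 + 28 + 6 = 42
σ = (2, 0, 1, 3): (-4) + (-4) + 25 + (-4) = 13
σ = (2, 0, 3, 1): (-4) + (-4) + 6 + 13 = 11
σ = (2, 1, 0, 3): (-4) + 7 + 19 + (-4) = 18
σ = (2, 1, 3, 0): (-4) + 7 + 6 + 6 = 15
σ = (2, 3, 0, 1): (-4) + 8 + 19 + 13 = 36
σ = (2, 3, 1, 0): (-4) + 8 + 25 + 6 = 35
σ = (3, 0, 1, 2): (-9) + (-4) + 25 + (-9) = 3
σ = (3, 0, 2, 1): (-9) + (-4) + 28 + 13 = 28
σ = (3, 1, 0, 2): (-9) + 7 + 19 + (-9) = 8
σ = (3, 1, 2, 0): (-9) + 7 + 28 + 6 = 32
σ = (3, 2, 0, 1): (-9) + 4 + 19 + 13 = 27
σ = (3, 2, 1, 0): (-9) + 4 + 25 + 6 = 26
Optimal value attained by: σ = (1, 0, 3, 2).
Answer: det⊕(A) = -7; verdict: NONSINGULAR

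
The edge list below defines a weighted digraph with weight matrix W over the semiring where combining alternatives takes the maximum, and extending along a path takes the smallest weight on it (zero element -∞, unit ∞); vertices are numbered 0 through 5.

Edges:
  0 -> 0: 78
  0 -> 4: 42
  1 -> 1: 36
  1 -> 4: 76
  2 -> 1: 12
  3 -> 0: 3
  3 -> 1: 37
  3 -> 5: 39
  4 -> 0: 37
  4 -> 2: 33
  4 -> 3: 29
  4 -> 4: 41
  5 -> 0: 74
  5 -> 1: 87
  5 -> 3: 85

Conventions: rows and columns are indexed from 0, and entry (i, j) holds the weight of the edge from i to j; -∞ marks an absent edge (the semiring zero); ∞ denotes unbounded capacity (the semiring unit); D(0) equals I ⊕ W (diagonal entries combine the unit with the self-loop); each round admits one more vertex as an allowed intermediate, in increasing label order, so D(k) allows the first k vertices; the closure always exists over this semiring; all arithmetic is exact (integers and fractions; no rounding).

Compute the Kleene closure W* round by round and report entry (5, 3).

D(0):
  [∞, -∞, -∞, -∞, 42, -∞]
  [-∞, ∞, -∞, -∞, 76, -∞]
  [-∞, 12, ∞, -∞, -∞, -∞]
  [3, 37, -∞, ∞, -∞, 39]
  [37, -∞, 33, 29, ∞, -∞]
  [74, 87, -∞, 85, -∞, ∞]
D(1):
  [∞, -∞, -∞, -∞, 42, -∞]
  [-∞, ∞, -∞, -∞, 76, -∞]
  [-∞, 12, ∞, -∞, -∞, -∞]
  [3, 37, -∞, ∞, 3, 39]
  [37, -∞, 33, 29, ∞, -∞]
  [74, 87, -∞, 85, 42, ∞]
D(2):
  [∞, -∞, -∞, -∞, 42, -∞]
  [-∞, ∞, -∞, -∞, 76, -∞]
  [-∞, 12, ∞, -∞, 12, -∞]
  [3, 37, -∞, ∞, 37, 39]
  [37, -∞, 33, 29, ∞, -∞]
  [74, 87, -∞, 85, 76, ∞]
D(3):
  [∞, -∞, -∞, -∞, 42, -∞]
  [-∞, ∞, -∞, -∞, 76, -∞]
  [-∞, 12, ∞, -∞, 12, -∞]
  [3, 37, -∞, ∞, 37, 39]
  [37, 12, 33, 29, ∞, -∞]
  [74, 87, -∞, 85, 76, ∞]
D(4):
  [∞, -∞, -∞, -∞, 42, -∞]
  [-∞, ∞, -∞, -∞, 76, -∞]
  [-∞, 12, ∞, -∞, 12, -∞]
  [3, 37, -∞, ∞, 37, 39]
  [37, 29, 33, 29, ∞, 29]
  [74, 87, -∞, 85, 76, ∞]
D(5):
  [∞, 29, 33, 29, 42, 29]
  [37, ∞, 33, 29, 76, 29]
  [12, 12, ∞, 12, 12, 12]
  [37, 37, 33, ∞, 37, 39]
  [37, 29, 33, 29, ∞, 29]
  [74, 87, 33, 85, 76, ∞]
D(6):
  [∞, 29, 33, 29, 42, 29]
  [37, ∞, 33, 29, 76, 29]
  [12, 12, ∞, 12, 12, 12]
  [39, 39, 33, ∞, 39, 39]
  [37, 29, 33, 29, ∞, 29]
  [74, 87, 33, 85, 76, ∞]
Answer: W*[5][3] = 85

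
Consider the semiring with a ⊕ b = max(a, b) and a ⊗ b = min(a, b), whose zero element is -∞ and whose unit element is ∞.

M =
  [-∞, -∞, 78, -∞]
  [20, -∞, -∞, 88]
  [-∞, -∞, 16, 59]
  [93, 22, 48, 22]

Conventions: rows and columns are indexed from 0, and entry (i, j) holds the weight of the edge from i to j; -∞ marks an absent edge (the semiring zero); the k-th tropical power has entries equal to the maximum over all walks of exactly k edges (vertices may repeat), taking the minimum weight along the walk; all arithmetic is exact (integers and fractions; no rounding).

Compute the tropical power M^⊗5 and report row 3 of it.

M^⊗2:
  [-∞, -∞, 16, 59]
  [88, 22, 48, 22]
  [59, 22, 48, 22]
  [22, 22, 78, 48]
M^⊗3:
  [59, 22, 48, 22]
  [22, 22, 78, 48]
  [22, 22, 59, 48]
  [48, 22, 48, 59]
M^⊗4:
  [22, 22, 59, 48]
  [48, 22, 48, 59]
  [48, 22, 48, 59]
  [59, 22, 48, 48]
M^⊗5:
  [48, 22, 48, 59]
  [59, 22, 48, 48]
  [59, 22, 48, 48]
  [48, 22, 59, 48]
Answer: row 3 of M^⊗5 = [48, 22, 59, 48]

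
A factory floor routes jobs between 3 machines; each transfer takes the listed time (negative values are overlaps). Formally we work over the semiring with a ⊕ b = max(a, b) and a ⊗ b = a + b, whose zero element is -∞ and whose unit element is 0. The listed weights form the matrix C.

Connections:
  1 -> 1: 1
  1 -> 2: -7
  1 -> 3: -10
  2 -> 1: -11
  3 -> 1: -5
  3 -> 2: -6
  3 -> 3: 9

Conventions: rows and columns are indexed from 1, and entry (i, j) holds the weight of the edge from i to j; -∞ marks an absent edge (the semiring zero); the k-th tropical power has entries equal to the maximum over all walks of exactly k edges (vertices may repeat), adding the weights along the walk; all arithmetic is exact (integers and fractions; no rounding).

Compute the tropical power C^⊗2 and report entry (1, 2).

C^⊗2:
  [2, -6, -1]
  [-10, -18, -21]
  [4, 3, 18]
Key observation: the optimum is the walk 1->1->2, with weight 1 + (-7) = -6.
Optimal value attained by: walk 1->1->2.
Answer: (C^⊗2)[1][2] = -6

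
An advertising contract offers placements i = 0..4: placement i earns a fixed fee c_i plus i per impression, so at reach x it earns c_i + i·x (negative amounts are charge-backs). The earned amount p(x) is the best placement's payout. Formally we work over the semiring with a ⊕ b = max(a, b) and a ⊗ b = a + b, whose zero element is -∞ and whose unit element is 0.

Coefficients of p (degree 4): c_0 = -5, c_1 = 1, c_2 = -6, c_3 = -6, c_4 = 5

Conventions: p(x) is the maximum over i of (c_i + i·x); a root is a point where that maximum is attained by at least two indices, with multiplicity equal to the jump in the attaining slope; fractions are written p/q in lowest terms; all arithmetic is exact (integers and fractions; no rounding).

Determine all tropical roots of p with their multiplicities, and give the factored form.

hull edge (i=0, c=-5) to (i=1, c=1): slope 6, span 1
hull edge (i=1, c=1) to (i=4, c=5): slope 4/3, span 3
Factored form: p(x) = 5 ⊗ (x ⊕ (-6)) ⊗ (x ⊕ (-4/3)) ⊗ (x ⊕ (-4/3)) ⊗ (x ⊕ (-4/3))
Answer: roots = -6 (mult 1), -4/3 (mult 3)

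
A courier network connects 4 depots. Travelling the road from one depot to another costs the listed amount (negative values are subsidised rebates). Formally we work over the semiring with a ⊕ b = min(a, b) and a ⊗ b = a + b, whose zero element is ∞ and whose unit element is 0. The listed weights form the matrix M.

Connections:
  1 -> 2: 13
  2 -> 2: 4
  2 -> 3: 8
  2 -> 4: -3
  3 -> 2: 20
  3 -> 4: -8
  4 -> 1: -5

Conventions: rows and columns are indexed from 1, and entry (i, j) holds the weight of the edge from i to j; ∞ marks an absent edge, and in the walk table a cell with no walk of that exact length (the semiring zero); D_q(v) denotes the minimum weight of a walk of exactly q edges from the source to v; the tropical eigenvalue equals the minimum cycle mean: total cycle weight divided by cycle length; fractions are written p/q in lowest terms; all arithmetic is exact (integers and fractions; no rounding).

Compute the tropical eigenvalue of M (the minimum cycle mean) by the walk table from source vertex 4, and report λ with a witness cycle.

q=0: [∞, ∞, ∞, 0]
q=1: [-5, ∞, ∞, ∞]
q=2: [∞, 8, ∞, ∞]
q=3: [∞, 12, 16, 5]
q=4: [0, 16, 20, 8]
Optimal cycle mean attained by: cycle 1->2->4->1, total 13 + (-3) + (-5), length 3.
Answer: λ = 5/3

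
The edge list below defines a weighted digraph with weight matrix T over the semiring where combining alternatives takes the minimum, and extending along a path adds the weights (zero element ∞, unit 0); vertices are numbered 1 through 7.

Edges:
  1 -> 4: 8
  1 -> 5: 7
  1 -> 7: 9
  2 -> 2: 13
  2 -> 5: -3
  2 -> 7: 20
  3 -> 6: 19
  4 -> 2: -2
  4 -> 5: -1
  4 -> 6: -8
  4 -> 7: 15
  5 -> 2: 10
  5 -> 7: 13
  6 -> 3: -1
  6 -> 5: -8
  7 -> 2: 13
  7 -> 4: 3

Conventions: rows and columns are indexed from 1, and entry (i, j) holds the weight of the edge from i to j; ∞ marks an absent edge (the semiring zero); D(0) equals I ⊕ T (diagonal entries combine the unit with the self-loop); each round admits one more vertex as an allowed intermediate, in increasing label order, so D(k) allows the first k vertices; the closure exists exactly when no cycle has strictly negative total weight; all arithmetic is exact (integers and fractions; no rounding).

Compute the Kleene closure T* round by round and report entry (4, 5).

D(0):
  [0, ∞, ∞, 8, 7, ∞, 9]
  [∞, 0, ∞, ∞, -3, ∞, 20]
  [∞, ∞, 0, ∞, ∞, 19, ∞]
  [∞, -2, ∞, 0, -1, -8, 15]
  [∞, 10, ∞, ∞, 0, ∞, 13]
  [∞, ∞, -1, ∞, -8, 0, ∞]
  [∞, 13, ∞, 3, ∞, ∞, 0]
D(1):
  [0, ∞, ∞, 8, 7, ∞, 9]
  [∞, 0, ∞, ∞, -3, ∞, 20]
  [∞, ∞, 0, ∞, ∞, 19, ∞]
  [∞, -2, ∞, 0, -1, -8, 15]
  [∞, 10, ∞, ∞, 0, ∞, 13]
  [∞, ∞, -1, ∞, -8, 0, ∞]
  [∞, 13, ∞, 3, ∞, ∞, 0]
D(2):
  [0, ∞, ∞, 8, 7, ∞, 9]
  [∞, 0, ∞, ∞, -3, ∞, 20]
  [∞, ∞, 0, ∞, ∞, 19, ∞]
  [∞, -2, ∞, 0, -5, -8, 15]
  [∞, 10, ∞, ∞, 0, ∞, 13]
  [∞, ∞, -1, ∞, -8, 0, ∞]
  [∞, 13, ∞, 3, 10, ∞, 0]
D(3):
  [0, ∞, ∞, 8, 7, ∞, 9]
  [∞, 0, ∞, ∞, -3, ∞, 20]
  [∞, ∞, 0, ∞, ∞, 19, ∞]
  [∞, -2, ∞, 0, -5, -8, 15]
  [∞, 10, ∞, ∞, 0, ∞, 13]
  [∞, ∞, -1, ∞, -8, 0, ∞]
  [∞, 13, ∞, 3, 10, ∞, 0]
D(4):
  [0, 6, ∞, 8, 3, 0, 9]
  [∞, 0, ∞, ∞, -3, ∞, 20]
  [∞, ∞, 0, ∞, ∞, 19, ∞]
  [∞, -2, ∞, 0, -5, -8, 15]
  [∞, 10, ∞, ∞, 0, ∞, 13]
  [∞, ∞, -1, ∞, -8, 0, ∞]
  [∞, 1, ∞, 3, -2, -5, 0]
D(5):
  [0, 6, ∞, 8, 3, 0, 9]
  [∞, 0, ∞, ∞, -3, ∞, 10]
  [∞, ∞, 0, ∞, ∞, 19, ∞]
  [∞, -2, ∞, 0, -5, -8, 8]
  [∞, 10, ∞, ∞, 0, ∞, 13]
  [∞, 2, -1, ∞, -8, 0, 5]
  [∞, 1, ∞, 3, -2, -5, 0]
D(6):
  [0, 2, -1, 8, -8, 0, 5]
  [∞, 0, ∞, ∞, -3, ∞, 10]
  [∞, 21, 0, ∞, 11, 19, 24]
  [∞, -6, -9, 0, -16, -8, -3]
  [∞, 10, ∞, ∞, 0, ∞, 13]
  [∞, 2, -1, ∞, -8, 0, 5]
  [∞, -3, -6, 3, -13, -5, 0]
D(7):
  [0, 2, -1, 8, -8, 0, 5]
  [∞, 0, 4, 13, -3, 5, 10]
  [∞, 21, 0, 27, 11, 19, 24]
  [∞, -6, -9, 0, -16, -8, -3]
  [∞, 10, 7, 16, 0, 8, 13]
  [∞, 2, -1, 8, -8, 0, 5]
  [∞, -3, -6, 3, -13, -5, 0]
Answer: T*[4][5] = -16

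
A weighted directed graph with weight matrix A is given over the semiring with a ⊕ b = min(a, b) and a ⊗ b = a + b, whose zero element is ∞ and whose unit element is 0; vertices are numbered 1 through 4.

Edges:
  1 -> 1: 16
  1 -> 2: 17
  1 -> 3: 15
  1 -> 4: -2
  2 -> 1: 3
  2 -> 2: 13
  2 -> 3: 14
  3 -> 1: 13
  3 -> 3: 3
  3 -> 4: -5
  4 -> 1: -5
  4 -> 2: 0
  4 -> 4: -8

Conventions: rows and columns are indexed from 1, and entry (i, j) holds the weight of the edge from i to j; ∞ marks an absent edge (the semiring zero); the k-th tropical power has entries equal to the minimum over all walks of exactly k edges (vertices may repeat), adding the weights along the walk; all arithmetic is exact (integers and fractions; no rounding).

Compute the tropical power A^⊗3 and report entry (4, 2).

A^⊗2:
  [-7, -2, 18, -10]
  [16, 20, 17, 1]
  [-10, -5, 6, -13]
  [-13, -8, 10, -16]
A^⊗3:
  [-15, -10, 8, -18]
  [-4, 1, 20, -7]
  [-18, -13, 5, -21]
  [-21, -16, 2, -24]
Key observation: the optimum is the walk 4->4->4->2, with weight (-8) + (-8) + 0 = -16.
Optimal value attained by: walk 4->4->4->2.
Answer: (A^⊗3)[4][2] = -16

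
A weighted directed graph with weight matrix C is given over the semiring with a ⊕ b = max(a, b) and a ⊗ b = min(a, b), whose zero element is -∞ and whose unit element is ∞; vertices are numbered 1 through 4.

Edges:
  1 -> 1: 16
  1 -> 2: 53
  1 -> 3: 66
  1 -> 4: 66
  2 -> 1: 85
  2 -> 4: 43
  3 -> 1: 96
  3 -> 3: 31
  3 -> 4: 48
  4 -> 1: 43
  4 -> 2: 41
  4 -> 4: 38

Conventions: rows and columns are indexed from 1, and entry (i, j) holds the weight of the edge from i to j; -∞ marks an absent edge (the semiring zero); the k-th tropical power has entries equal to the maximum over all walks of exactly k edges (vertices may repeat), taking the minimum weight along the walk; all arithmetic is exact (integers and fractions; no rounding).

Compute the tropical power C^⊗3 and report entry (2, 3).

C^⊗2:
  [66, 41, 31, 48]
  [43, 53, 66, 66]
  [43, 53, 66, 66]
  [41, 43, 43, 43]
C^⊗3:
  [43, 53, 66, 66]
  [66, 43, 43, 48]
  [66, 43, 43, 48]
  [43, 41, 41, 43]
Key observation: the optimum is the walk 2->4->1->3, with weight 43 min 43 min 66 = 43.
Optimal value attained by: walk 2->4->1->3.
Answer: (C^⊗3)[2][3] = 43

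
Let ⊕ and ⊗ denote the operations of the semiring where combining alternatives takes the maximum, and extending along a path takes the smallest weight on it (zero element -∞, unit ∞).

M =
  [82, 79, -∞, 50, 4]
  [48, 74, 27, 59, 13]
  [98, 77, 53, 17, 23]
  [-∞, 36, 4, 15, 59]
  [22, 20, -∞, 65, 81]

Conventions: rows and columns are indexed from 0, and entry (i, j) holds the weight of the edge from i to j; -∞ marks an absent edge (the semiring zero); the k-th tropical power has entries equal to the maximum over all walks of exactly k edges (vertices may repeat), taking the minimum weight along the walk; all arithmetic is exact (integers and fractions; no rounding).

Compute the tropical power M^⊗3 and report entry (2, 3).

M^⊗2:
  [82, 79, 27, 59, 50]
  [48, 74, 27, 59, 59]
  [82, 79, 53, 59, 23]
  [36, 36, 27, 59, 59]
  [22, 36, 20, 65, 81]
M^⊗3:
  [82, 79, 27, 59, 59]
  [48, 74, 27, 59, 59]
  [82, 79, 53, 59, 59]
  [36, 36, 27, 59, 59]
  [36, 36, 27, 65, 81]
Key observation: the optimum is the walk 2->0->1->3, with weight 98 min 79 min 59 = 59.
Optimal value attained by: walk 2->0->1->3.
Answer: (M^⊗3)[2][3] = 59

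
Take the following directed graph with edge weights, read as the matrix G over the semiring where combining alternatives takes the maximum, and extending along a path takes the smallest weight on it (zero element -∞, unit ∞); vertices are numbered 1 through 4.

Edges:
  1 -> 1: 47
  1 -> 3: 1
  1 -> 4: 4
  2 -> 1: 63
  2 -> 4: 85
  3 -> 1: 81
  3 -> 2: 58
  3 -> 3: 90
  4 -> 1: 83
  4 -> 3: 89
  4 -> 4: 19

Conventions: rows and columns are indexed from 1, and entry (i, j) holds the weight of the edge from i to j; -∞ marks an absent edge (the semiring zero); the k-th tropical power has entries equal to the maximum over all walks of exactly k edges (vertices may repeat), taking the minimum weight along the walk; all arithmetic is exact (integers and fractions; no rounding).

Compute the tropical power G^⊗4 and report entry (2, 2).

G^⊗2:
  [47, 1, 4, 4]
  [83, -∞, 85, 19]
  [81, 58, 90, 58]
  [81, 58, 89, 19]
G^⊗3:
  [47, 4, 4, 4]
  [81, 58, 85, 19]
  [81, 58, 90, 58]
  [81, 58, 89, 58]
G^⊗4:
  [47, 4, 4, 4]
  [81, 58, 85, 58]
  [81, 58, 90, 58]
  [81, 58, 89, 58]
Key observation: the optimum is the walk 2->4->3->3->2, with weight 85 min 89 min 90 min 58 = 58.
Optimal value attained by: walk 2->4->3->3->2.
Answer: (G^⊗4)[2][2] = 58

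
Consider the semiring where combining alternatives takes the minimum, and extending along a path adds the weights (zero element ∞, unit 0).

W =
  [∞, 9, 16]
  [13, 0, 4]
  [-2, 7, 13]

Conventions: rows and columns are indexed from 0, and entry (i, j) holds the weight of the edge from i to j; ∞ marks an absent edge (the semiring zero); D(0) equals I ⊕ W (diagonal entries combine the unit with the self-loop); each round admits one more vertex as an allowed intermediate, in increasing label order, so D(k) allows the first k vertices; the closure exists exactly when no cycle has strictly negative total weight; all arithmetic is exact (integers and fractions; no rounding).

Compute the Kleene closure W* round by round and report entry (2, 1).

D(0):
  [0, 9, 16]
  [13, 0, 4]
  [-2, 7, 0]
D(1):
  [0, 9, 16]
  [13, 0, 4]
  [-2, 7, 0]
D(2):
  [0, 9, 13]
  [13, 0, 4]
  [-2, 7, 0]
D(3):
  [0, 9, 13]
  [2, 0, 4]
  [-2, 7, 0]
Answer: W*[2][1] = 7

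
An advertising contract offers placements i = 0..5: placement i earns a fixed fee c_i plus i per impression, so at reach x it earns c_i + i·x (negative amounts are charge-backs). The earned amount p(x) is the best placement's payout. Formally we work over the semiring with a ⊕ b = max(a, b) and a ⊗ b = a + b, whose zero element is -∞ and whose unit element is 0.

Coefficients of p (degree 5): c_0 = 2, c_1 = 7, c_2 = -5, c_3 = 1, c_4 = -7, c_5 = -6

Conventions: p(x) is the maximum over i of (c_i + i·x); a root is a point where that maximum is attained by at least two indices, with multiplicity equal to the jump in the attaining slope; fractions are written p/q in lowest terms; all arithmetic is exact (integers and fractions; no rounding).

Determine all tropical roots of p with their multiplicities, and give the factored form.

hull edge (i=0, c=2) to (i=1, c=7): slope 5, span 1
hull edge (i=1, c=7) to (i=3, c=1): slope -3, span 2
hull edge (i=3, c=1) to (i=5, c=-6): slope -7/2, span 2
Factored form: p(x) = -6 ⊗ (x ⊕ (-5)) ⊗ (x ⊕ 3) ⊗ (x ⊕ 3) ⊗ (x ⊕ 7/2) ⊗ (x ⊕ 7/2)
Answer: roots = -5 (mult 1), 3 (mult 2), 7/2 (mult 2)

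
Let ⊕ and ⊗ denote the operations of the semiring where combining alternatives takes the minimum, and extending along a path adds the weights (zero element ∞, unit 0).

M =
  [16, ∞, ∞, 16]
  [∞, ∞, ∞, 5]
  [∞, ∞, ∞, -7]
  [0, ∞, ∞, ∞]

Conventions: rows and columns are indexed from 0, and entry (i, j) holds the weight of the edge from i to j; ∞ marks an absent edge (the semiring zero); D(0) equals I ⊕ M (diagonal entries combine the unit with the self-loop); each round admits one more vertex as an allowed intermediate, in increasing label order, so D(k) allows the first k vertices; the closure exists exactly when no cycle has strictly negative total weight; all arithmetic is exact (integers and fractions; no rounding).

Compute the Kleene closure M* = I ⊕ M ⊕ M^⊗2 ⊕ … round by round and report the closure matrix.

D(0):
  [0, ∞, ∞, 16]
  [∞, 0, ∞, 5]
  [∞, ∞, 0, -7]
  [0, ∞, ∞, 0]
D(1):
  [0, ∞, ∞, 16]
  [∞, 0, ∞, 5]
  [∞, ∞, 0, -7]
  [0, ∞, ∞, 0]
D(2):
  [0, ∞, ∞, 16]
  [∞, 0, ∞, 5]
  [∞, ∞, 0, -7]
  [0, ∞, ∞, 0]
D(3):
  [0, ∞, ∞, 16]
  [∞, 0, ∞, 5]
  [∞, ∞, 0, -7]
  [0, ∞, ∞, 0]
D(4):
  [0, ∞, ∞, 16]
  [5, 0, ∞, 5]
  [-7, ∞, 0, -7]
  [0, ∞, ∞, 0]
Answer: M* = [[0, ∞, ∞, 16], [5, 0, ∞, 5], [-7, ∞, 0, -7], [0, ∞, ∞, 0]]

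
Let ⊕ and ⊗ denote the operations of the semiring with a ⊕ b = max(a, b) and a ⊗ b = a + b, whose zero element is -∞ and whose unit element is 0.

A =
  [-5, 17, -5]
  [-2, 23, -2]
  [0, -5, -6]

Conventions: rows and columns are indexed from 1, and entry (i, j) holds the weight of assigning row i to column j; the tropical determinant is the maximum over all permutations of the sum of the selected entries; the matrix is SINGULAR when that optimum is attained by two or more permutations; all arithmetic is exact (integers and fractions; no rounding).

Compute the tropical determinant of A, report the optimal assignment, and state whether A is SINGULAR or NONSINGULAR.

σ = (1, 2, 3): (-5) + 23 + (-6) = 12
σ = (1, 3, 2): (-5) + (-2) + (-5) = -12
σ = (2, 1, 3): 17 + (-2) + (-6) = 9
σ = (2, 3, 1): 17 + (-2) + 0 = 15
σ = (3, 1, 2): (-5) + (-2) + (-5) = -12
σ = (3, 2, 1): (-5) + 23 + 0 = 18
Optimal value attained by: σ = (3, 2, 1).
Answer: det⊕(A) = 18; verdict: NONSINGULAR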